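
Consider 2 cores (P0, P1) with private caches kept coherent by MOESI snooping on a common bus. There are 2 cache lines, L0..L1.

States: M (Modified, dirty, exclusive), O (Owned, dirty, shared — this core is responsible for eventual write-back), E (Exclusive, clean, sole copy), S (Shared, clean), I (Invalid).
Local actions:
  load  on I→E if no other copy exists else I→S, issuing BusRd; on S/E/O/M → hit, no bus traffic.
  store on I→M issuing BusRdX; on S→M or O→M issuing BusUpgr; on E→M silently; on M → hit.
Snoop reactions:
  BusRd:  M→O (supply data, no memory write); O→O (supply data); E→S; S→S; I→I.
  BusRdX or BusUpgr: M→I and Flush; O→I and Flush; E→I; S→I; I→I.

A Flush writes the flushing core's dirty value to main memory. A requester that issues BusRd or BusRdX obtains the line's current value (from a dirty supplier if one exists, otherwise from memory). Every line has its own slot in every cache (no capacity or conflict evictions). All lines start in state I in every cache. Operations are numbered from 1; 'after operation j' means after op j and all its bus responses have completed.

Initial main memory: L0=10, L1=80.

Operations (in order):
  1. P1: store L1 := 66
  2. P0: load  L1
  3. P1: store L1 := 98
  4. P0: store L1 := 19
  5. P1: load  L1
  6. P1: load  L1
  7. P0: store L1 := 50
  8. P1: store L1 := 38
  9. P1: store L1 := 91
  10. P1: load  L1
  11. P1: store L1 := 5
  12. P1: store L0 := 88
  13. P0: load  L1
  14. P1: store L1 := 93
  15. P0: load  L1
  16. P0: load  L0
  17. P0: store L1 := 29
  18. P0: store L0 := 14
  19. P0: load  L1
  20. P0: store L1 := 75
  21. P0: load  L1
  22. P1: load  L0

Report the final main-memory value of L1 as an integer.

memory[L1] = 93

  op1 P1: store L1 := 66 → I/M on L1; bus BusRdX; mem=80
  op2 P0: load  L1 → S/O on L1; bus BusRd; mem=80
  op3 P1: store L1 := 98 → I/M on L1; bus BusUpgr; mem=80
  op4 P0: store L1 := 19 → M/I on L1; bus BusRdX Flush; mem=98
  op5 P1: load  L1 → O/S on L1; bus BusRd; mem=98
  op6 P1: load  L1 → O/S on L1; bus (none); mem=98
  op7 P0: store L1 := 50 → M/I on L1; bus BusUpgr; mem=98
  op8 P1: store L1 := 38 → I/M on L1; bus BusRdX Flush; mem=50
  op9 P1: store L1 := 91 → I/M on L1; bus (none); mem=50
  op10 P1: load  L1 → I/M on L1; bus (none); mem=50
  op11 P1: store L1 := 5 → I/M on L1; bus (none); mem=50
  op12 P1: store L0 := 88 → I/M on L0; bus BusRdX; mem=10
  op13 P0: load  L1 → S/O on L1; bus BusRd; mem=50
  op14 P1: store L1 := 93 → I/M on L1; bus BusUpgr; mem=50
  op15 P0: load  L1 → S/O on L1; bus BusRd; mem=50
  op16 P0: load  L0 → S/O on L0; bus BusRd; mem=10
  op17 P0: store L1 := 29 → M/I on L1; bus BusUpgr Flush; mem=93
  op18 P0: store L0 := 14 → M/I on L0; bus BusUpgr Flush; mem=88
  op19 P0: load  L1 → M/I on L1; bus (none); mem=93
  op20 P0: store L1 := 75 → M/I on L1; bus (none); mem=93
  op21 P0: load  L1 → M/I on L1; bus (none); mem=93
  op22 P1: load  L0 → O/S on L0; bus BusRd; mem=88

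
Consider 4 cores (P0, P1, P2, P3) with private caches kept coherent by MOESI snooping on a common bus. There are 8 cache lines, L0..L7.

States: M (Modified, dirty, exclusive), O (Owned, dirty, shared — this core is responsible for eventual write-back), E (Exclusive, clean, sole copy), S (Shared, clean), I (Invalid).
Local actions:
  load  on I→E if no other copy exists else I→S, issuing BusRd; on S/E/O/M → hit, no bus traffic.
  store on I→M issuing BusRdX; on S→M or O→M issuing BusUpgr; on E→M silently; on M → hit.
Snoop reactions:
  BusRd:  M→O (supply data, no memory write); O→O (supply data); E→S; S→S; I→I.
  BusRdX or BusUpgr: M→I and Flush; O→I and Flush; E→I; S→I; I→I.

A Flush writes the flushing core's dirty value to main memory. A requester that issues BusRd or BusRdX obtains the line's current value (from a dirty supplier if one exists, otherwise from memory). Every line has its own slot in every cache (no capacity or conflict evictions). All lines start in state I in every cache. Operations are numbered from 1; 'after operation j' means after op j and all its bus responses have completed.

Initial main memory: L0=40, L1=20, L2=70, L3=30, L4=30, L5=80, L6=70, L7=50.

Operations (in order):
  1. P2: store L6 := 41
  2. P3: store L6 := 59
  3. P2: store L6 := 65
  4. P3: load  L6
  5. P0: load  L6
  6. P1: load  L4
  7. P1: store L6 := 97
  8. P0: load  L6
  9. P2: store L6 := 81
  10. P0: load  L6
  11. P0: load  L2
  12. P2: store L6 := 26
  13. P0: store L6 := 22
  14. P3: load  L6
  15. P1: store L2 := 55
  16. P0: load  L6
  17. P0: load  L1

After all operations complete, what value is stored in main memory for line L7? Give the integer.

[1] P2: store L6 := 41 | P0:I, P1:I, P2:M(41), P3:I | bus: BusRdX
[2] P3: store L6 := 59 | P0:I, P1:I, P2:I, P3:M(59) | bus: BusRdX,Flush
[3] P2: store L6 := 65 | P0:I, P1:I, P2:M(65), P3:I | bus: BusRdX,Flush
[4] P3: load  L6 | P0:I, P1:I, P2:O(65), P3:S(65) | bus: BusRd
[5] P0: load  L6 | P0:S(65), P1:I, P2:O(65), P3:S(65) | bus: BusRd
[6] P1: load  L4 | P0:I, P1:E(30), P2:I, P3:I | bus: BusRd
[7] P1: store L6 := 97 | P0:I, P1:M(97), P2:I, P3:I | bus: BusRdX,Flush
[8] P0: load  L6 | P0:S(97), P1:O(97), P2:I, P3:I | bus: BusRd
[9] P2: store L6 := 81 | P0:I, P1:I, P2:M(81), P3:I | bus: BusRdX,Flush
[10] P0: load  L6 | P0:S(81), P1:I, P2:O(81), P3:I | bus: BusRd
[11] P0: load  L2 | P0:E(70), P1:I, P2:I, P3:I | bus: BusRd
[12] P2: store L6 := 26 | P0:I, P1:I, P2:M(26), P3:I | bus: BusUpgr
[13] P0: store L6 := 22 | P0:M(22), P1:I, P2:I, P3:I | bus: BusRdX,Flush
[14] P3: load  L6 | P0:O(22), P1:I, P2:I, P3:S(22) | bus: BusRd
[15] P1: store L2 := 55 | P0:I, P1:M(55), P2:I, P3:I | bus: BusRdX
[16] P0: load  L6 | P0:O(22), P1:I, P2:I, P3:S(22) | bus: none
[17] P0: load  L1 | P0:E(20), P1:I, P2:I, P3:I | bus: BusRd

memory[L7] = 50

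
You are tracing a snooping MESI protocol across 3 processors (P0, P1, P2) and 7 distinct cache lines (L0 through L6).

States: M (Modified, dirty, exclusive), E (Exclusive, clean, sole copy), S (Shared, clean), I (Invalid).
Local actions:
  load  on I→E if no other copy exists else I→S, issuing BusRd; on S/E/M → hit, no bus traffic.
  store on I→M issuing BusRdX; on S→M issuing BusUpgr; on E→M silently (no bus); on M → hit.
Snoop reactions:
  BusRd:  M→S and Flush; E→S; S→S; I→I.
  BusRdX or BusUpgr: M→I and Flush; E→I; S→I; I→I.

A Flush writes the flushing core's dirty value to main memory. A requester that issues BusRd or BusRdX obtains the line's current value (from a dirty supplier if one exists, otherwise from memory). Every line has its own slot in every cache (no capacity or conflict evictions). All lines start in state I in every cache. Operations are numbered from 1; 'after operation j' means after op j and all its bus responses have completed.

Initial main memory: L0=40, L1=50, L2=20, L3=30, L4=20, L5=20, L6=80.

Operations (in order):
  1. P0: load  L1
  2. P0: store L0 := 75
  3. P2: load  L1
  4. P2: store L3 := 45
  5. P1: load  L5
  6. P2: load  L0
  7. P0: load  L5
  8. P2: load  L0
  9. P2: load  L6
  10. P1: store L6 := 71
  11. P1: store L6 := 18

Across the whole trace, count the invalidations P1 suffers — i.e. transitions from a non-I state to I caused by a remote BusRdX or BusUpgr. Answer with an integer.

invalidations = 0

[1] P0: load  L1 | P0:E(50), P1:I, P2:I | bus: BusRd
[2] P0: store L0 := 75 | P0:M(75), P1:I, P2:I | bus: BusRdX
[3] P2: load  L1 | P0:S(50), P1:I, P2:S(50) | bus: BusRd
[4] P2: store L3 := 45 | P0:I, P1:I, P2:M(45) | bus: BusRdX
[5] P1: load  L5 | P0:I, P1:E(20), P2:I | bus: BusRd
[6] P2: load  L0 | P0:S(75), P1:I, P2:S(75) | bus: BusRd,Flush
[7] P0: load  L5 | P0:S(20), P1:S(20), P2:I | bus: BusRd
[8] P2: load  L0 | P0:S(75), P1:I, P2:S(75) | bus: none
[9] P2: load  L6 | P0:I, P1:I, P2:E(80) | bus: BusRd
[10] P1: store L6 := 71 | P0:I, P1:M(71), P2:I | bus: BusRdX
[11] P1: store L6 := 18 | P0:I, P1:M(18), P2:I | bus: none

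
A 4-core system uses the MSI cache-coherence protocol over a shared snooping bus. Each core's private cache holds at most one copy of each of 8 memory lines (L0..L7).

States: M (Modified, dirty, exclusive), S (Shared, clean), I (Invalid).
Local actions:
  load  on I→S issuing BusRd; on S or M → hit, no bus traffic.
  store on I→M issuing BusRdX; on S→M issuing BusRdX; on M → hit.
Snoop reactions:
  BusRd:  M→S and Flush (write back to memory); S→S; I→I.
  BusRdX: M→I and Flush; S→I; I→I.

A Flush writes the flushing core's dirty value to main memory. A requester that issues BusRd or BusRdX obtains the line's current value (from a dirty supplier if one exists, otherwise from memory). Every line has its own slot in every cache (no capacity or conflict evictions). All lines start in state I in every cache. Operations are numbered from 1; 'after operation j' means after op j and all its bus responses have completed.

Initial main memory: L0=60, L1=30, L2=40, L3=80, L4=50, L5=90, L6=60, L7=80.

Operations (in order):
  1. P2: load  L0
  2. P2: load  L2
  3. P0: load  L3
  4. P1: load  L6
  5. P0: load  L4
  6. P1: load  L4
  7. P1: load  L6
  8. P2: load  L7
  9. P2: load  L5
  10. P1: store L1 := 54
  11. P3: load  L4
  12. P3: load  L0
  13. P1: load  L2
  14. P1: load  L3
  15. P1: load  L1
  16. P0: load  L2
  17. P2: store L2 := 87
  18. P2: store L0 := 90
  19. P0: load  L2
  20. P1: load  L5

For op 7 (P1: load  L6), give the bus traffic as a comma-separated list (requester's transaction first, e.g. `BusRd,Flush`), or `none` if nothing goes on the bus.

step 1: P2: load  L0  ⟶  IISI  (L0)  txn=BusRd  M[L0]=60
step 2: P2: load  L2  ⟶  IISI  (L2)  txn=BusRd  M[L2]=40
step 3: P0: load  L3  ⟶  SIII  (L3)  txn=BusRd  M[L3]=80
step 4: P1: load  L6  ⟶  ISII  (L6)  txn=BusRd  M[L6]=60
step 5: P0: load  L4  ⟶  SIII  (L4)  txn=BusRd  M[L4]=50
step 6: P1: load  L4  ⟶  SSII  (L4)  txn=BusRd  M[L4]=50
step 7: P1: load  L6  ⟶  ISII  (L6)  txn=∅  M[L6]=60
step 8: P2: load  L7  ⟶  IISI  (L7)  txn=BusRd  M[L7]=80
step 9: P2: load  L5  ⟶  IISI  (L5)  txn=BusRd  M[L5]=90
step 10: P1: store L1 := 54  ⟶  IMII  (L1)  txn=BusRdX  M[L1]=30
step 11: P3: load  L4  ⟶  SSIS  (L4)  txn=BusRd  M[L4]=50
step 12: P3: load  L0  ⟶  IISS  (L0)  txn=BusRd  M[L0]=60
step 13: P1: load  L2  ⟶  ISSI  (L2)  txn=BusRd  M[L2]=40
step 14: P1: load  L3  ⟶  SSII  (L3)  txn=BusRd  M[L3]=80
step 15: P1: load  L1  ⟶  IMII  (L1)  txn=∅  M[L1]=30
step 16: P0: load  L2  ⟶  SSSI  (L2)  txn=BusRd  M[L2]=40
step 17: P2: store L2 := 87  ⟶  IIMI  (L2)  txn=BusRdX  M[L2]=40
step 18: P2: store L0 := 90  ⟶  IIMI  (L0)  txn=BusRdX  M[L0]=60
step 19: P0: load  L2  ⟶  SISI  (L2)  txn=BusRd+Flush  M[L2]=87
step 20: P1: load  L5  ⟶  ISSI  (L5)  txn=BusRd  M[L5]=90

bus = none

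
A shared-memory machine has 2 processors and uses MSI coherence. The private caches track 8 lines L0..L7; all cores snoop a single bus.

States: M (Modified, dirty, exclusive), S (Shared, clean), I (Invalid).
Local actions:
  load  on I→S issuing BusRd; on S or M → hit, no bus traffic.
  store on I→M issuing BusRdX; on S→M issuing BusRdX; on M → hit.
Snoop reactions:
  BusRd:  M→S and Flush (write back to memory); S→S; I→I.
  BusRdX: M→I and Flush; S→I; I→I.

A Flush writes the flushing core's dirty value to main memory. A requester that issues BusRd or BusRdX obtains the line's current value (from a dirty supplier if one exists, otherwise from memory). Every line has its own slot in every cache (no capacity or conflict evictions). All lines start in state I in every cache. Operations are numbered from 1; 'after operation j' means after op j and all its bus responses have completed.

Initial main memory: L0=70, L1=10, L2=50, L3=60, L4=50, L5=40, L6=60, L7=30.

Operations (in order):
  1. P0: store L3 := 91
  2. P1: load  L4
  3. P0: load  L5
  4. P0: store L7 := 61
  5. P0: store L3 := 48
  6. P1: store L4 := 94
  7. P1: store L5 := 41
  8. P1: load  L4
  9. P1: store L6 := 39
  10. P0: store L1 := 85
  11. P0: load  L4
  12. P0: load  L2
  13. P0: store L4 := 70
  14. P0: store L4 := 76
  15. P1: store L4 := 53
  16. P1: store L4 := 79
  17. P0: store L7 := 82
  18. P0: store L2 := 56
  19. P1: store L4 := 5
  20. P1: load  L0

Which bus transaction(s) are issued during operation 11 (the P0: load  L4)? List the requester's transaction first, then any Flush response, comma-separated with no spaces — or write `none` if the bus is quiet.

bus = BusRd,Flush

  op1 P0: store L3 := 91 → M/I on L3; bus BusRdX; mem=60
  op2 P1: load  L4 → I/S on L4; bus BusRd; mem=50
  op3 P0: load  L5 → S/I on L5; bus BusRd; mem=40
  op4 P0: store L7 := 61 → M/I on L7; bus BusRdX; mem=30
  op5 P0: store L3 := 48 → M/I on L3; bus (none); mem=60
  op6 P1: store L4 := 94 → I/M on L4; bus BusRdX; mem=50
  op7 P1: store L5 := 41 → I/M on L5; bus BusRdX; mem=40
  op8 P1: load  L4 → I/M on L4; bus (none); mem=50
  op9 P1: store L6 := 39 → I/M on L6; bus BusRdX; mem=60
  op10 P0: store L1 := 85 → M/I on L1; bus BusRdX; mem=10
  op11 P0: load  L4 → S/S on L4; bus BusRd Flush; mem=94
  op12 P0: load  L2 → S/I on L2; bus BusRd; mem=50
  op13 P0: store L4 := 70 → M/I on L4; bus BusRdX; mem=94
  op14 P0: store L4 := 76 → M/I on L4; bus (none); mem=94
  op15 P1: store L4 := 53 → I/M on L4; bus BusRdX Flush; mem=76
  op16 P1: store L4 := 79 → I/M on L4; bus (none); mem=76
  op17 P0: store L7 := 82 → M/I on L7; bus (none); mem=30
  op18 P0: store L2 := 56 → M/I on L2; bus BusRdX; mem=50
  op19 P1: store L4 := 5 → I/M on L4; bus (none); mem=76
  op20 P1: load  L0 → I/S on L0; bus BusRd; mem=70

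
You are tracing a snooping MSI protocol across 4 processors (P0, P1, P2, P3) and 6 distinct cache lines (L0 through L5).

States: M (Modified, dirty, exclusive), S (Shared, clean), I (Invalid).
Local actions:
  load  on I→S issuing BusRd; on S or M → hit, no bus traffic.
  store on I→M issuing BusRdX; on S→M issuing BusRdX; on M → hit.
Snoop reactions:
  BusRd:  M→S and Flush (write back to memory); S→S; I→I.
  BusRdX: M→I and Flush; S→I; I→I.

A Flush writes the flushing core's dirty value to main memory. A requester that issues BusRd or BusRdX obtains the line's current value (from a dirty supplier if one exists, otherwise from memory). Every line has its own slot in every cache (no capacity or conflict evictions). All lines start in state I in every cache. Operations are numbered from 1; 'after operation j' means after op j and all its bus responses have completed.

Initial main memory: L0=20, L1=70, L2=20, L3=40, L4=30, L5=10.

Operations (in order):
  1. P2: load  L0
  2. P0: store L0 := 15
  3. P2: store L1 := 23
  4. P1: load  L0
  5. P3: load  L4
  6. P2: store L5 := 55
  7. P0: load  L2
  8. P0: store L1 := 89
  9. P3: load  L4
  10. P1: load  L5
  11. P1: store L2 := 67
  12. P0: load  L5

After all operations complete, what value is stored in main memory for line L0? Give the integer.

memory[L0] = 15

  op1 P2: load  L0 → I/I/S/I on L0; bus BusRd; mem=20
  op2 P0: store L0 := 15 → M/I/I/I on L0; bus BusRdX; mem=20
  op3 P2: store L1 := 23 → I/I/M/I on L1; bus BusRdX; mem=70
  op4 P1: load  L0 → S/S/I/I on L0; bus BusRd Flush; mem=15
  op5 P3: load  L4 → I/I/I/S on L4; bus BusRd; mem=30
  op6 P2: store L5 := 55 → I/I/M/I on L5; bus BusRdX; mem=10
  op7 P0: load  L2 → S/I/I/I on L2; bus BusRd; mem=20
  op8 P0: store L1 := 89 → M/I/I/I on L1; bus BusRdX Flush; mem=23
  op9 P3: load  L4 → I/I/I/S on L4; bus (none); mem=30
  op10 P1: load  L5 → I/S/S/I on L5; bus BusRd Flush; mem=55
  op11 P1: store L2 := 67 → I/M/I/I on L2; bus BusRdX; mem=20
  op12 P0: load  L5 → S/S/S/I on L5; bus BusRd; mem=55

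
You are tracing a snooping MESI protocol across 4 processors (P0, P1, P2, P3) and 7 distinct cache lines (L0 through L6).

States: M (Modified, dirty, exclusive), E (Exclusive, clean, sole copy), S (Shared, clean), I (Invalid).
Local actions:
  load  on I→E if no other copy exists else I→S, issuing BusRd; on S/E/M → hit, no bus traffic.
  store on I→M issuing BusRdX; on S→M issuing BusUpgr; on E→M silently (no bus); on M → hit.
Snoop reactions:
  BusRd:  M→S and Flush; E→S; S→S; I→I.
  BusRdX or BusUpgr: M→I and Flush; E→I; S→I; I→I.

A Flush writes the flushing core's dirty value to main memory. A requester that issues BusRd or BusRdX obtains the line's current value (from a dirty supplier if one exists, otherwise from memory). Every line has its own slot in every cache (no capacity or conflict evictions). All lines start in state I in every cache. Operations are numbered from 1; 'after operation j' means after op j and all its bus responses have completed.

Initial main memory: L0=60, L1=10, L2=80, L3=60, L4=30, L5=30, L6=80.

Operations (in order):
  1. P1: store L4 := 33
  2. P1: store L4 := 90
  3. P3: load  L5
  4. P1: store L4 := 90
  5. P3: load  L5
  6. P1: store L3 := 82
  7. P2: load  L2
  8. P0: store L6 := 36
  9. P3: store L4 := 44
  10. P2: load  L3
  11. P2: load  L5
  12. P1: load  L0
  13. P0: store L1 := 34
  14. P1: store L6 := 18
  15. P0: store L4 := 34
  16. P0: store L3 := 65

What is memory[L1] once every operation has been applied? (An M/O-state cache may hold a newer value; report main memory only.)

memory[L1] = 10

1. P1: store L4 := 33  bus=[BusRdX]  L4: P0=I P1=M P2=I P3=I  mem[L4]=30
2. P1: store L4 := 90  bus=[-]  L4: P0=I P1=M P2=I P3=I  mem[L4]=30
3. P3: load  L5  bus=[BusRd]  L5: P0=I P1=I P2=I P3=E  mem[L5]=30
4. P1: store L4 := 90  bus=[-]  L4: P0=I P1=M P2=I P3=I  mem[L4]=30
5. P3: load  L5  bus=[-]  L5: P0=I P1=I P2=I P3=E  mem[L5]=30
6. P1: store L3 := 82  bus=[BusRdX]  L3: P0=I P1=M P2=I P3=I  mem[L3]=60
7. P2: load  L2  bus=[BusRd]  L2: P0=I P1=I P2=E P3=I  mem[L2]=80
8. P0: store L6 := 36  bus=[BusRdX]  L6: P0=M P1=I P2=I P3=I  mem[L6]=80
9. P3: store L4 := 44  bus=[BusRdX,Flush]  L4: P0=I P1=I P2=I P3=M  mem[L4]=90
10. P2: load  L3  bus=[BusRd,Flush]  L3: P0=I P1=S P2=S P3=I  mem[L3]=82
11. P2: load  L5  bus=[BusRd]  L5: P0=I P1=I P2=S P3=S  mem[L5]=30
12. P1: load  L0  bus=[BusRd]  L0: P0=I P1=E P2=I P3=I  mem[L0]=60
13. P0: store L1 := 34  bus=[BusRdX]  L1: P0=M P1=I P2=I P3=I  mem[L1]=10
14. P1: store L6 := 18  bus=[BusRdX,Flush]  L6: P0=I P1=M P2=I P3=I  mem[L6]=36
15. P0: store L4 := 34  bus=[BusRdX,Flush]  L4: P0=M P1=I P2=I P3=I  mem[L4]=44
16. P0: store L3 := 65  bus=[BusRdX]  L3: P0=M P1=I P2=I P3=I  mem[L3]=82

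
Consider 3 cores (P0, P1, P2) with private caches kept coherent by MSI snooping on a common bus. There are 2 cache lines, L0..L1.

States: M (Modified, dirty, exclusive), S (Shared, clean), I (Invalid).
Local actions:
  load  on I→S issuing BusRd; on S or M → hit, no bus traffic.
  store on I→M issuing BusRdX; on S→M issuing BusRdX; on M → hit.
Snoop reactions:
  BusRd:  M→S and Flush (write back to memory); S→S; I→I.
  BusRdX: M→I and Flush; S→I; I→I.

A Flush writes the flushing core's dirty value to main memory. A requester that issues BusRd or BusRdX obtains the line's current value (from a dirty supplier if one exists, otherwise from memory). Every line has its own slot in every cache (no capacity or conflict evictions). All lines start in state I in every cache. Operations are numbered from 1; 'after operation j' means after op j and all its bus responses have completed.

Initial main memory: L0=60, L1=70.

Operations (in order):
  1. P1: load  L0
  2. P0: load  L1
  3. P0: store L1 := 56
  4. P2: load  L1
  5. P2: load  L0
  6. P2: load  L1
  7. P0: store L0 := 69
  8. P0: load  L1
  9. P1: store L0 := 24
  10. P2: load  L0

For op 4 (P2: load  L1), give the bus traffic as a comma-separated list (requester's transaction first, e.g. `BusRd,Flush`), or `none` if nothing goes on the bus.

bus = BusRd,Flush

1. P1: load  L0  bus=[BusRd]  L0: P0=I P1=S P2=I  mem[L0]=60
2. P0: load  L1  bus=[BusRd]  L1: P0=S P1=I P2=I  mem[L1]=70
3. P0: store L1 := 56  bus=[BusRdX]  L1: P0=M P1=I P2=I  mem[L1]=70
4. P2: load  L1  bus=[BusRd,Flush]  L1: P0=S P1=I P2=S  mem[L1]=56
5. P2: load  L0  bus=[BusRd]  L0: P0=I P1=S P2=S  mem[L0]=60
6. P2: load  L1  bus=[-]  L1: P0=S P1=I P2=S  mem[L1]=56
7. P0: store L0 := 69  bus=[BusRdX]  L0: P0=M P1=I P2=I  mem[L0]=60
8. P0: load  L1  bus=[-]  L1: P0=S P1=I P2=S  mem[L1]=56
9. P1: store L0 := 24  bus=[BusRdX,Flush]  L0: P0=I P1=M P2=I  mem[L0]=69
10. P2: load  L0  bus=[BusRd,Flush]  L0: P0=I P1=S P2=S  mem[L0]=24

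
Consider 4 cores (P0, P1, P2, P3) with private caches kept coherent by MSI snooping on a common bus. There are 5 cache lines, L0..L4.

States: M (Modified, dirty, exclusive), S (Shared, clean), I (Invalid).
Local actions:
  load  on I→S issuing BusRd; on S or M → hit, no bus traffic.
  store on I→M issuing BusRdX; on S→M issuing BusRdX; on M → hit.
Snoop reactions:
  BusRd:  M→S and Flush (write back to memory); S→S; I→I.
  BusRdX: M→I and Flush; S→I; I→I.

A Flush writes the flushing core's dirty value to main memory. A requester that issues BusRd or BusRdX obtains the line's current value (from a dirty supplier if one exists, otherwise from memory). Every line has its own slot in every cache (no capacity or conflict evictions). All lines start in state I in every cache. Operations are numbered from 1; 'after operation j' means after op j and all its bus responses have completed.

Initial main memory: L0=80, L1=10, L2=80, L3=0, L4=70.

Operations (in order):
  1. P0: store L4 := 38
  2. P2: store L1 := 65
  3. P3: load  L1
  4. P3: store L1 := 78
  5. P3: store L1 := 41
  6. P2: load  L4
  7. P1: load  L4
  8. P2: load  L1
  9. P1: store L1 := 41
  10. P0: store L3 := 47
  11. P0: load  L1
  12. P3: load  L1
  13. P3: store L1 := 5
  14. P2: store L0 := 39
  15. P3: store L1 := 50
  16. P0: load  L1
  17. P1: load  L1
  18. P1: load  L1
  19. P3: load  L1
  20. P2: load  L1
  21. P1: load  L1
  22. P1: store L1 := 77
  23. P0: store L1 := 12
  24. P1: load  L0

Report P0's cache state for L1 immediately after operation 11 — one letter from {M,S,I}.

[1] P0: store L4 := 38 | P0:M(38), P1:I, P2:I, P3:I | bus: BusRdX
[2] P2: store L1 := 65 | P0:I, P1:I, P2:M(65), P3:I | bus: BusRdX
[3] P3: load  L1 | P0:I, P1:I, P2:S(65), P3:S(65) | bus: BusRd,Flush
[4] P3: store L1 := 78 | P0:I, P1:I, P2:I, P3:M(78) | bus: BusRdX
[5] P3: store L1 := 41 | P0:I, P1:I, P2:I, P3:M(41) | bus: none
[6] P2: load  L4 | P0:S(38), P1:I, P2:S(38), P3:I | bus: BusRd,Flush
[7] P1: load  L4 | P0:S(38), P1:S(38), P2:S(38), P3:I | bus: BusRd
[8] P2: load  L1 | P0:I, P1:I, P2:S(41), P3:S(41) | bus: BusRd,Flush
[9] P1: store L1 := 41 | P0:I, P1:M(41), P2:I, P3:I | bus: BusRdX
[10] P0: store L3 := 47 | P0:M(47), P1:I, P2:I, P3:I | bus: BusRdX
[11] P0: load  L1 | P0:S(41), P1:S(41), P2:I, P3:I | bus: BusRd,Flush
[12] P3: load  L1 | P0:S(41), P1:S(41), P2:I, P3:S(41) | bus: BusRd
[13] P3: store L1 := 5 | P0:I, P1:I, P2:I, P3:M(5) | bus: BusRdX
[14] P2: store L0 := 39 | P0:I, P1:I, P2:M(39), P3:I | bus: BusRdX
[15] P3: store L1 := 50 | P0:I, P1:I, P2:I, P3:M(50) | bus: none
[16] P0: load  L1 | P0:S(50), P1:I, P2:I, P3:S(50) | bus: BusRd,Flush
[17] P1: load  L1 | P0:S(50), P1:S(50), P2:I, P3:S(50) | bus: BusRd
[18] P1: load  L1 | P0:S(50), P1:S(50), P2:I, P3:S(50) | bus: none
[19] P3: load  L1 | P0:S(50), P1:S(50), P2:I, P3:S(50) | bus: none
[20] P2: load  L1 | P0:S(50), P1:S(50), P2:S(50), P3:S(50) | bus: BusRd
[21] P1: load  L1 | P0:S(50), P1:S(50), P2:S(50), P3:S(50) | bus: none
[22] P1: store L1 := 77 | P0:I, P1:M(77), P2:I, P3:I | bus: BusRdX
[23] P0: store L1 := 12 | P0:M(12), P1:I, P2:I, P3:I | bus: BusRdX,Flush
[24] P1: load  L0 | P0:I, P1:S(39), P2:S(39), P3:I | bus: BusRd,Flush

state = S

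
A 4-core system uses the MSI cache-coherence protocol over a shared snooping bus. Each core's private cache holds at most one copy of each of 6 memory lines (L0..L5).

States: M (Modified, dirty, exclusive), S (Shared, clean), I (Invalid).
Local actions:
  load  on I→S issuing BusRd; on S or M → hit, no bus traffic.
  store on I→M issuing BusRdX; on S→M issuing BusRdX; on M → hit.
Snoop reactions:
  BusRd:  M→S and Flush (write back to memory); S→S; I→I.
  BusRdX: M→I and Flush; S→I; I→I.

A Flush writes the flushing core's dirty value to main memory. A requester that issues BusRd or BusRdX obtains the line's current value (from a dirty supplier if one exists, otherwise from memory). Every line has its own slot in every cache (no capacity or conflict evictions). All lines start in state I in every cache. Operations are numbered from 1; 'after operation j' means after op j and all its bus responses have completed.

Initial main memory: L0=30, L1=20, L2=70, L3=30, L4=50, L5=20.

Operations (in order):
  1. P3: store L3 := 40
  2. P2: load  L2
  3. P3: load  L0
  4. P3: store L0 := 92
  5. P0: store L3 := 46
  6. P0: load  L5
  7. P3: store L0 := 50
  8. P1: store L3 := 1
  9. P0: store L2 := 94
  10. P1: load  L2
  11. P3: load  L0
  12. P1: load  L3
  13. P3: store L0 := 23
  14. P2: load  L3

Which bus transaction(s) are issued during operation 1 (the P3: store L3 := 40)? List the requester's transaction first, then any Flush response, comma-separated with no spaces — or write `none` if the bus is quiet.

step 1: P3: store L3 := 40  ⟶  IIIM  (L3)  txn=BusRdX  M[L3]=30
step 2: P2: load  L2  ⟶  IISI  (L2)  txn=BusRd  M[L2]=70
step 3: P3: load  L0  ⟶  IIIS  (L0)  txn=BusRd  M[L0]=30
step 4: P3: store L0 := 92  ⟶  IIIM  (L0)  txn=BusRdX  M[L0]=30
step 5: P0: store L3 := 46  ⟶  MIII  (L3)  txn=BusRdX+Flush  M[L3]=40
step 6: P0: load  L5  ⟶  SIII  (L5)  txn=BusRd  M[L5]=20
step 7: P3: store L0 := 50  ⟶  IIIM  (L0)  txn=∅  M[L0]=30
step 8: P1: store L3 := 1  ⟶  IMII  (L3)  txn=BusRdX+Flush  M[L3]=46
step 9: P0: store L2 := 94  ⟶  MIII  (L2)  txn=BusRdX  M[L2]=70
step 10: P1: load  L2  ⟶  SSII  (L2)  txn=BusRd+Flush  M[L2]=94
step 11: P3: load  L0  ⟶  IIIM  (L0)  txn=∅  M[L0]=30
step 12: P1: load  L3  ⟶  IMII  (L3)  txn=∅  M[L3]=46
step 13: P3: store L0 := 23  ⟶  IIIM  (L0)  txn=∅  M[L0]=30
step 14: P2: load  L3  ⟶  ISSI  (L3)  txn=BusRd+Flush  M[L3]=1

bus = BusRdX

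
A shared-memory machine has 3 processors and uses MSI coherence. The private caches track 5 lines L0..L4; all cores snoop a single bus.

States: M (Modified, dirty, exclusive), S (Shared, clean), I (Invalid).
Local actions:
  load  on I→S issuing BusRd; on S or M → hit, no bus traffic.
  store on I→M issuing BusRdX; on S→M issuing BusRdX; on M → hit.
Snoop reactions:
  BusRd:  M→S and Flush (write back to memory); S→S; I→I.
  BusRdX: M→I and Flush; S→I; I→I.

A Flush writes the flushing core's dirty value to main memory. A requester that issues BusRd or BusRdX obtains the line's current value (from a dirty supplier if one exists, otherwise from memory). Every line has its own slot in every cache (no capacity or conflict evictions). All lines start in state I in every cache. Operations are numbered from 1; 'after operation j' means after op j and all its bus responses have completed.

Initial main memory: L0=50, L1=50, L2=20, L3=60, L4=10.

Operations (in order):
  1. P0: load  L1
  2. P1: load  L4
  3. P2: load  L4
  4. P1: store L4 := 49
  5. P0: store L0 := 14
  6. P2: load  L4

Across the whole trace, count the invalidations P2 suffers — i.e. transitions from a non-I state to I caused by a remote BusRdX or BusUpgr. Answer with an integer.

  op1 P0: load  L1 → S/I/I on L1; bus BusRd; mem=50
  op2 P1: load  L4 → I/S/I on L4; bus BusRd; mem=10
  op3 P2: load  L4 → I/S/S on L4; bus BusRd; mem=10
  op4 P1: store L4 := 49 → I/M/I on L4; bus BusRdX; mem=10
  op5 P0: store L0 := 14 → M/I/I on L0; bus BusRdX; mem=50
  op6 P2: load  L4 → I/S/S on L4; bus BusRd Flush; mem=49

invalidations = 1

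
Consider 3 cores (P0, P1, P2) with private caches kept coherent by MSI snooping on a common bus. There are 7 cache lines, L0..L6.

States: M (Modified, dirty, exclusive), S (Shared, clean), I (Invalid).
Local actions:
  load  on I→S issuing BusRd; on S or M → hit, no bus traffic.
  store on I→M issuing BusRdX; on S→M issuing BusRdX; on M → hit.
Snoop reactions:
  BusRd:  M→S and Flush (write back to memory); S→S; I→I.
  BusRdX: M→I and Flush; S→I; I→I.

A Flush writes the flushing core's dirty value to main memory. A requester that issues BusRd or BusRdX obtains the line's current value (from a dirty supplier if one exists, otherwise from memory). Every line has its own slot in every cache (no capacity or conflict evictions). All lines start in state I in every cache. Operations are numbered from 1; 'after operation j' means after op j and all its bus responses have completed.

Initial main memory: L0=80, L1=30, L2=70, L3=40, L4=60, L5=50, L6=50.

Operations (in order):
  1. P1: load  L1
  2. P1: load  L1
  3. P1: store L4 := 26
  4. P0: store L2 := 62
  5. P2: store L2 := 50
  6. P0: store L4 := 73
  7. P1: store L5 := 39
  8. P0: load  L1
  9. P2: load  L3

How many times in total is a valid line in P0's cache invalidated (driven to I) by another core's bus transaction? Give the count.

  op1 P1: load  L1 → I/S/I on L1; bus BusRd; mem=30
  op2 P1: load  L1 → I/S/I on L1; bus (none); mem=30
  op3 P1: store L4 := 26 → I/M/I on L4; bus BusRdX; mem=60
  op4 P0: store L2 := 62 → M/I/I on L2; bus BusRdX; mem=70
  op5 P2: store L2 := 50 → I/I/M on L2; bus BusRdX Flush; mem=62
  op6 P0: store L4 := 73 → M/I/I on L4; bus BusRdX Flush; mem=26
  op7 P1: store L5 := 39 → I/M/I on L5; bus BusRdX; mem=50
  op8 P0: load  L1 → S/S/I on L1; bus BusRd; mem=30
  op9 P2: load  L3 → I/I/S on L3; bus BusRd; mem=40

invalidations = 1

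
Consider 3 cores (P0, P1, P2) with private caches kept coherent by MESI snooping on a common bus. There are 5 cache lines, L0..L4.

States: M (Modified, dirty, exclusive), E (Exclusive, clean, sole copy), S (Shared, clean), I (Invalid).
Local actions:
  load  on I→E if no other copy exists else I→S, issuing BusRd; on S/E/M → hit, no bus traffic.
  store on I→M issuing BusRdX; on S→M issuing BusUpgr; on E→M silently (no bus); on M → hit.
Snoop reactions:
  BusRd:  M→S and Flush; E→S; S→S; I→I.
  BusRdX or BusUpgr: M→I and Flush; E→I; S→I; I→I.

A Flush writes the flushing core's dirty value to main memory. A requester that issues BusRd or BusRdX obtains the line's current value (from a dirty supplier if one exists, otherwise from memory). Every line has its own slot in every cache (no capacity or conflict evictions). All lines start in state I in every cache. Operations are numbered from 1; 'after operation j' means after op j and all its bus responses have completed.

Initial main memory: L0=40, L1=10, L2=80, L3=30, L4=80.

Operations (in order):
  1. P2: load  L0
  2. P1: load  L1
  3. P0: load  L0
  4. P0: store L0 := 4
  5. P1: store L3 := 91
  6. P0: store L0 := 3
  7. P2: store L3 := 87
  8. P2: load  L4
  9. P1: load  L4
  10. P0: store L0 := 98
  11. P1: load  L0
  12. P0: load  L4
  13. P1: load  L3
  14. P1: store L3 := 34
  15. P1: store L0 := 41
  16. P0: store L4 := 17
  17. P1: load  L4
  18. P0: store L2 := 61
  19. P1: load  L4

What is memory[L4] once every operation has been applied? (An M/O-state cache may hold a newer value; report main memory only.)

memory[L4] = 17

1. P2: load  L0  bus=[BusRd]  L0: P0=I P1=I P2=E  mem[L0]=40
2. P1: load  L1  bus=[BusRd]  L1: P0=I P1=E P2=I  mem[L1]=10
3. P0: load  L0  bus=[BusRd]  L0: P0=S P1=I P2=S  mem[L0]=40
4. P0: store L0 := 4  bus=[BusUpgr]  L0: P0=M P1=I P2=I  mem[L0]=40
5. P1: store L3 := 91  bus=[BusRdX]  L3: P0=I P1=M P2=I  mem[L3]=30
6. P0: store L0 := 3  bus=[-]  L0: P0=M P1=I P2=I  mem[L0]=40
7. P2: store L3 := 87  bus=[BusRdX,Flush]  L3: P0=I P1=I P2=M  mem[L3]=91
8. P2: load  L4  bus=[BusRd]  L4: P0=I P1=I P2=E  mem[L4]=80
9. P1: load  L4  bus=[BusRd]  L4: P0=I P1=S P2=S  mem[L4]=80
10. P0: store L0 := 98  bus=[-]  L0: P0=M P1=I P2=I  mem[L0]=40
11. P1: load  L0  bus=[BusRd,Flush]  L0: P0=S P1=S P2=I  mem[L0]=98
12. P0: load  L4  bus=[BusRd]  L4: P0=S P1=S P2=S  mem[L4]=80
13. P1: load  L3  bus=[BusRd,Flush]  L3: P0=I P1=S P2=S  mem[L3]=87
14. P1: store L3 := 34  bus=[BusUpgr]  L3: P0=I P1=M P2=I  mem[L3]=87
15. P1: store L0 := 41  bus=[BusUpgr]  L0: P0=I P1=M P2=I  mem[L0]=98
16. P0: store L4 := 17  bus=[BusUpgr]  L4: P0=M P1=I P2=I  mem[L4]=80
17. P1: load  L4  bus=[BusRd,Flush]  L4: P0=S P1=S P2=I  mem[L4]=17
18. P0: store L2 := 61  bus=[BusRdX]  L2: P0=M P1=I P2=I  mem[L2]=80
19. P1: load  L4  bus=[-]  L4: P0=S P1=S P2=I  mem[L4]=17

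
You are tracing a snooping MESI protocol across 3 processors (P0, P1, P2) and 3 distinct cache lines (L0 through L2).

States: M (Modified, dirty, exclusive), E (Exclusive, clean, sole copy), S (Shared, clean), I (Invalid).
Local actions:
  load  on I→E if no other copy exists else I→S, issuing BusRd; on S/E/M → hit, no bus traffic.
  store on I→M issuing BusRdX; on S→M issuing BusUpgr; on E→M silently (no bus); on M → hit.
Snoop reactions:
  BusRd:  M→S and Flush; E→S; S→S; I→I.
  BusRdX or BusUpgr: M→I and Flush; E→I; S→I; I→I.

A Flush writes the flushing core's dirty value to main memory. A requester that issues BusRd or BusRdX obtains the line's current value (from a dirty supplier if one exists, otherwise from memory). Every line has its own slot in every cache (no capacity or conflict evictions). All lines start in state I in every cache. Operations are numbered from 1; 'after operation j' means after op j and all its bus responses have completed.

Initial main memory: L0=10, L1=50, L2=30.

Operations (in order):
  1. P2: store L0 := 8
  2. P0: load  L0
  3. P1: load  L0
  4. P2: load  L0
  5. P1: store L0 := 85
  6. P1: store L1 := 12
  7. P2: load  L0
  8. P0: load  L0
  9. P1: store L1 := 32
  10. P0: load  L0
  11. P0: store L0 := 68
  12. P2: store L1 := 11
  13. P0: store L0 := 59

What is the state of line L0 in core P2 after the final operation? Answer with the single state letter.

1. P2: store L0 := 8  bus=[BusRdX]  L0: P0=I P1=I P2=M  mem[L0]=10
2. P0: load  L0  bus=[BusRd,Flush]  L0: P0=S P1=I P2=S  mem[L0]=8
3. P1: load  L0  bus=[BusRd]  L0: P0=S P1=S P2=S  mem[L0]=8
4. P2: load  L0  bus=[-]  L0: P0=S P1=S P2=S  mem[L0]=8
5. P1: store L0 := 85  bus=[BusUpgr]  L0: P0=I P1=M P2=I  mem[L0]=8
6. P1: store L1 := 12  bus=[BusRdX]  L1: P0=I P1=M P2=I  mem[L1]=50
7. P2: load  L0  bus=[BusRd,Flush]  L0: P0=I P1=S P2=S  mem[L0]=85
8. P0: load  L0  bus=[BusRd]  L0: P0=S P1=S P2=S  mem[L0]=85
9. P1: store L1 := 32  bus=[-]  L1: P0=I P1=M P2=I  mem[L1]=50
10. P0: load  L0  bus=[-]  L0: P0=S P1=S P2=S  mem[L0]=85
11. P0: store L0 := 68  bus=[BusUpgr]  L0: P0=M P1=I P2=I  mem[L0]=85
12. P2: store L1 := 11  bus=[BusRdX,Flush]  L1: P0=I P1=I P2=M  mem[L1]=32
13. P0: store L0 := 59  bus=[-]  L0: P0=M P1=I P2=I  mem[L0]=85

state = I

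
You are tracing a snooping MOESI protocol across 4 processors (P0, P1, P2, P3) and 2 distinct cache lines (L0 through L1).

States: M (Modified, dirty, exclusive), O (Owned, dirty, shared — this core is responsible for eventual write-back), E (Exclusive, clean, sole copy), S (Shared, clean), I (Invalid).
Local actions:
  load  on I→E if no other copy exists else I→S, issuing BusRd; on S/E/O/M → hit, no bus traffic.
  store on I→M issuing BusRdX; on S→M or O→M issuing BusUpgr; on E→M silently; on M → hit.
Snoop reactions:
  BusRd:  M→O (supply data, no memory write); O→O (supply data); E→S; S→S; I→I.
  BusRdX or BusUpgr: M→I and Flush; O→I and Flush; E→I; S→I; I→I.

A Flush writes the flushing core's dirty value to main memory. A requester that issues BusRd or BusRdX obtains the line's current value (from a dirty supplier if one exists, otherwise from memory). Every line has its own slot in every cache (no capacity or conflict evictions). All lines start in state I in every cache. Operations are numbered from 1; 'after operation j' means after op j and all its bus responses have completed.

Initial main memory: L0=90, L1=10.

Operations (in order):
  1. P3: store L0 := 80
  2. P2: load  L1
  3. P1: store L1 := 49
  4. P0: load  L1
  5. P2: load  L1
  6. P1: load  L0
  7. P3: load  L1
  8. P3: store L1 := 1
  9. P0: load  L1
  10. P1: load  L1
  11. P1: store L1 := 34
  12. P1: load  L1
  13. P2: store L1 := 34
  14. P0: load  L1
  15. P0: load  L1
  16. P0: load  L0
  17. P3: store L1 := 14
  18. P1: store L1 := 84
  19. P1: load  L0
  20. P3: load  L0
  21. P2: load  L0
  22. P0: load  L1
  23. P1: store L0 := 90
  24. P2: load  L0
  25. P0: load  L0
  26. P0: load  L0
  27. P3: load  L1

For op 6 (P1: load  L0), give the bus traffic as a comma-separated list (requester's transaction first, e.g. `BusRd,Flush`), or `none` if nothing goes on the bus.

1. P3: store L0 := 80  bus=[BusRdX]  L0: P0=I P1=I P2=I P3=M  mem[L0]=90
2. P2: load  L1  bus=[BusRd]  L1: P0=I P1=I P2=E P3=I  mem[L1]=10
3. P1: store L1 := 49  bus=[BusRdX]  L1: P0=I P1=M P2=I P3=I  mem[L1]=10
4. P0: load  L1  bus=[BusRd]  L1: P0=S P1=O P2=I P3=I  mem[L1]=10
5. P2: load  L1  bus=[BusRd]  L1: P0=S P1=O P2=S P3=I  mem[L1]=10
6. P1: load  L0  bus=[BusRd]  L0: P0=I P1=S P2=I P3=O  mem[L0]=90
7. P3: load  L1  bus=[BusRd]  L1: P0=S P1=O P2=S P3=S  mem[L1]=10
8. P3: store L1 := 1  bus=[BusUpgr,Flush]  L1: P0=I P1=I P2=I P3=M  mem[L1]=49
9. P0: load  L1  bus=[BusRd]  L1: P0=S P1=I P2=I P3=O  mem[L1]=49
10. P1: load  L1  bus=[BusRd]  L1: P0=S P1=S P2=I P3=O  mem[L1]=49
11. P1: store L1 := 34  bus=[BusUpgr,Flush]  L1: P0=I P1=M P2=I P3=I  mem[L1]=1
12. P1: load  L1  bus=[-]  L1: P0=I P1=M P2=I P3=I  mem[L1]=1
13. P2: store L1 := 34  bus=[BusRdX,Flush]  L1: P0=I P1=I P2=M P3=I  mem[L1]=34
14. P0: load  L1  bus=[BusRd]  L1: P0=S P1=I P2=O P3=I  mem[L1]=34
15. P0: load  L1  bus=[-]  L1: P0=S P1=I P2=O P3=I  mem[L1]=34
16. P0: load  L0  bus=[BusRd]  L0: P0=S P1=S P2=I P3=O  mem[L0]=90
17. P3: store L1 := 14  bus=[BusRdX,Flush]  L1: P0=I P1=I P2=I P3=M  mem[L1]=34
18. P1: store L1 := 84  bus=[BusRdX,Flush]  L1: P0=I P1=M P2=I P3=I  mem[L1]=14
19. P1: load  L0  bus=[-]  L0: P0=S P1=S P2=I P3=O  mem[L0]=90
20. P3: load  L0  bus=[-]  L0: P0=S P1=S P2=I P3=O  mem[L0]=90
21. P2: load  L0  bus=[BusRd]  L0: P0=S P1=S P2=S P3=O  mem[L0]=90
22. P0: load  L1  bus=[BusRd]  L1: P0=S P1=O P2=I P3=I  mem[L1]=14
23. P1: store L0 := 90  bus=[BusUpgr,Flush]  L0: P0=I P1=M P2=I P3=I  mem[L0]=80
24. P2: load  L0  bus=[BusRd]  L0: P0=I P1=O P2=S P3=I  mem[L0]=80
25. P0: load  L0  bus=[BusRd]  L0: P0=S P1=O P2=S P3=I  mem[L0]=80
26. P0: load  L0  bus=[-]  L0: P0=S P1=O P2=S P3=I  mem[L0]=80
27. P3: load  L1  bus=[BusRd]  L1: P0=S P1=O P2=I P3=S  mem[L1]=14

bus = BusRd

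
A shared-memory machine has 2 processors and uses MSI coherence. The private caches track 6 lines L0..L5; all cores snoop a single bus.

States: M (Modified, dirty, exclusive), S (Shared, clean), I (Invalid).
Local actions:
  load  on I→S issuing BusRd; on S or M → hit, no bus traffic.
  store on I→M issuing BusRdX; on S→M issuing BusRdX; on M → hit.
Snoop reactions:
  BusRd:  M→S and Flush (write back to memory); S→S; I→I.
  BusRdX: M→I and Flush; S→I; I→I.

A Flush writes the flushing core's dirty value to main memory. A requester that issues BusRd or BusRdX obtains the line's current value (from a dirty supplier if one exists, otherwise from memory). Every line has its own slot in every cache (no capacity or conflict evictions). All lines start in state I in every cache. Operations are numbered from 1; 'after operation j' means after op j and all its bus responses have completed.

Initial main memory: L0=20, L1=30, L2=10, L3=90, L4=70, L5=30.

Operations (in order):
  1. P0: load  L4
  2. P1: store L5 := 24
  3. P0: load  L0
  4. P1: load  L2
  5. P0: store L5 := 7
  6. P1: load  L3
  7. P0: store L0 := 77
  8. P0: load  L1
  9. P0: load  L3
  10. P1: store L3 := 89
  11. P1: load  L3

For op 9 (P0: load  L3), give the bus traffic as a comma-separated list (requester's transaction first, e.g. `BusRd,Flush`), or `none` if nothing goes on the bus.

bus = BusRd

step 1: P0: load  L4  ⟶  SI  (L4)  txn=BusRd  M[L4]=70
step 2: P1: store L5 := 24  ⟶  IM  (L5)  txn=BusRdX  M[L5]=30
step 3: P0: load  L0  ⟶  SI  (L0)  txn=BusRd  M[L0]=20
step 4: P1: load  L2  ⟶  IS  (L2)  txn=BusRd  M[L2]=10
step 5: P0: store L5 := 7  ⟶  MI  (L5)  txn=BusRdX+Flush  M[L5]=24
step 6: P1: load  L3  ⟶  IS  (L3)  txn=BusRd  M[L3]=90
step 7: P0: store L0 := 77  ⟶  MI  (L0)  txn=BusRdX  M[L0]=20
step 8: P0: load  L1  ⟶  SI  (L1)  txn=BusRd  M[L1]=30
step 9: P0: load  L3  ⟶  SS  (L3)  txn=BusRd  M[L3]=90
step 10: P1: store L3 := 89  ⟶  IM  (L3)  txn=BusRdX  M[L3]=90
step 11: P1: load  L3  ⟶  IM  (L3)  txn=∅  M[L3]=90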